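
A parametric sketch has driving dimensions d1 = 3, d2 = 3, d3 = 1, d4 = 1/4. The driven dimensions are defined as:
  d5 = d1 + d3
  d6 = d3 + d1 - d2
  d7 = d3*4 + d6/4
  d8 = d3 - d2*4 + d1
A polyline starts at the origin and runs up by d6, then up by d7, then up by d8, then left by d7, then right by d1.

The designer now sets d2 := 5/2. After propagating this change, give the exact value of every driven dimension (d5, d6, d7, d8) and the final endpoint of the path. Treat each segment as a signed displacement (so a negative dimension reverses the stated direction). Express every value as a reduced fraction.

d5 = 4
d6 = 3/2
d7 = 35/8
d8 = -6
endpoint = (-11/8, -1/8)

Apply edit: d2 := 5/2
  d5 = d1 + d3 = 4
  d6 = d3 + d1 - d2 = 3/2
  d7 = d3*4 + d6/4 = 35/8
  d8 = d3 - d2*4 + d1 = -6
Walk from origin (0, 0):
  seg 1: up by d6 = 3/2 → (0, 3/2)
  seg 2: up by d7 = 35/8 → (0, 47/8)
  seg 3: up by d8 = -6 → (0, -1/8)
  seg 4: left by d7 = 35/8 → (-35/8, -1/8)
  seg 5: right by d1 = 3 → (-11/8, -1/8)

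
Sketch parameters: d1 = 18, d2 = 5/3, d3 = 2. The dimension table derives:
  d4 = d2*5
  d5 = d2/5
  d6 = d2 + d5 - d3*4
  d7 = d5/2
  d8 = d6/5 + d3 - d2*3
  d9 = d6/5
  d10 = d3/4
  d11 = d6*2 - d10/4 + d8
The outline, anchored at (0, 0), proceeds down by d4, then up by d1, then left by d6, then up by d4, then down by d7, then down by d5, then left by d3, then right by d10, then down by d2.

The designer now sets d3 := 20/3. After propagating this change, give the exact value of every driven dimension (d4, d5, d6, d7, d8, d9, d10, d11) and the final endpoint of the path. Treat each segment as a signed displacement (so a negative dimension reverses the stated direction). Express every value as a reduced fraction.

d4 = 25/3
d5 = 1/3
d6 = -74/3
d7 = 1/6
d8 = -49/15
d9 = -74/15
d10 = 5/3
d11 = -3181/60
endpoint = (59/3, 95/6)

Apply edit: d3 := 20/3
  d4 = d2*5 = 25/3
  d5 = d2/5 = 1/3
  d6 = d2 + d5 - d3*4 = -74/3
  d7 = d5/2 = 1/6
  d8 = d6/5 + d3 - d2*3 = -49/15
  d9 = d6/5 = -74/15
  d10 = d3/4 = 5/3
  d11 = d6*2 - d10/4 + d8 = -3181/60
Walk from origin (0, 0):
  seg 1: down by d4 = 25/3 → (0, -25/3)
  seg 2: up by d1 = 18 → (0, 29/3)
  seg 3: left by d6 = -74/3 → (74/3, 29/3)
  seg 4: up by d4 = 25/3 → (74/3, 18)
  seg 5: down by d7 = 1/6 → (74/3, 107/6)
  seg 6: down by d5 = 1/3 → (74/3, 35/2)
  seg 7: left by d3 = 20/3 → (18, 35/2)
  seg 8: right by d10 = 5/3 → (59/3, 35/2)
  seg 9: down by d2 = 5/3 → (59/3, 95/6)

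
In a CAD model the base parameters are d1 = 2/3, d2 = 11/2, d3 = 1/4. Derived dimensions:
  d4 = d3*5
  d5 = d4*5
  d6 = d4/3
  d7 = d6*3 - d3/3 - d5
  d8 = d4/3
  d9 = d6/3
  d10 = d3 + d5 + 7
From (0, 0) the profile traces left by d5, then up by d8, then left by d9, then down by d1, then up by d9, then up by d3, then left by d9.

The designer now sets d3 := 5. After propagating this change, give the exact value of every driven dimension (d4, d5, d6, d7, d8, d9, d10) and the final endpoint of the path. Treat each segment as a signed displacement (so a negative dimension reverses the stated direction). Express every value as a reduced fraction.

Apply edit: d3 := 5
  d4 = d3*5 = 25
  d5 = d4*5 = 125
  d6 = d4/3 = 25/3
  d7 = d6*3 - d3/3 - d5 = -305/3
  d8 = d4/3 = 25/3
  d9 = d6/3 = 25/9
  d10 = d3 + d5 + 7 = 137
Walk from origin (0, 0):
  seg 1: left by d5 = 125 → (-125, 0)
  seg 2: up by d8 = 25/3 → (-125, 25/3)
  seg 3: left by d9 = 25/9 → (-1150/9, 25/3)
  seg 4: down by d1 = 2/3 → (-1150/9, 23/3)
  seg 5: up by d9 = 25/9 → (-1150/9, 94/9)
  seg 6: up by d3 = 5 → (-1150/9, 139/9)
  seg 7: left by d9 = 25/9 → (-1175/9, 139/9)

d4 = 25
d5 = 125
d6 = 25/3
d7 = -305/3
d8 = 25/3
d9 = 25/9
d10 = 137
endpoint = (-1175/9, 139/9)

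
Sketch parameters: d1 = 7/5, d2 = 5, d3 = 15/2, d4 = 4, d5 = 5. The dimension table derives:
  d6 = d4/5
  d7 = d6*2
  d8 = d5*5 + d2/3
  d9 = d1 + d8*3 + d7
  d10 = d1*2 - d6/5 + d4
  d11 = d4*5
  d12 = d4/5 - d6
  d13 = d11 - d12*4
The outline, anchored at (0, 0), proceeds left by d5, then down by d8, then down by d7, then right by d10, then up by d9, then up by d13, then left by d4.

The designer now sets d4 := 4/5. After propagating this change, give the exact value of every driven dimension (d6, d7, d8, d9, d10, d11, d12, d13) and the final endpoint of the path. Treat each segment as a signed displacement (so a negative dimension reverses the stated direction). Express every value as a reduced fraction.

d6 = 4/25
d7 = 8/25
d8 = 80/3
d9 = 2043/25
d10 = 446/125
d11 = 4
d12 = 0
d13 = 4
endpoint = (-279/125, 881/15)

Apply edit: d4 := 4/5
  d6 = d4/5 = 4/25
  d7 = d6*2 = 8/25
  d8 = d5*5 + d2/3 = 80/3
  d9 = d1 + d8*3 + d7 = 2043/25
  d10 = d1*2 - d6/5 + d4 = 446/125
  d11 = d4*5 = 4
  d12 = d4/5 - d6 = 0
  d13 = d11 - d12*4 = 4
Walk from origin (0, 0):
  seg 1: left by d5 = 5 → (-5, 0)
  seg 2: down by d8 = 80/3 → (-5, -80/3)
  seg 3: down by d7 = 8/25 → (-5, -2024/75)
  seg 4: right by d10 = 446/125 → (-179/125, -2024/75)
  seg 5: up by d9 = 2043/25 → (-179/125, 821/15)
  seg 6: up by d13 = 4 → (-179/125, 881/15)
  seg 7: left by d4 = 4/5 → (-279/125, 881/15)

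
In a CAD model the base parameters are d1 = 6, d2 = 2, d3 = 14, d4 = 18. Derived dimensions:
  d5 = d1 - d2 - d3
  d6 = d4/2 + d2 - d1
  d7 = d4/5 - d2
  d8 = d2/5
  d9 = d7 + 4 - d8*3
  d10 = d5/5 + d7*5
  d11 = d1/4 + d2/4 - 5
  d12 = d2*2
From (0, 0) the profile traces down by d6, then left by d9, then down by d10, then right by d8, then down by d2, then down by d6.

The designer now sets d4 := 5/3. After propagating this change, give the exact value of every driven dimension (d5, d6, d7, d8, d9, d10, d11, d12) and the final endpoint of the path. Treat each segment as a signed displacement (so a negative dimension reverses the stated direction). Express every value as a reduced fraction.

Apply edit: d4 := 5/3
  d5 = d1 - d2 - d3 = -10
  d6 = d4/2 + d2 - d1 = -19/6
  d7 = d4/5 - d2 = -5/3
  d8 = d2/5 = 2/5
  d9 = d7 + 4 - d8*3 = 17/15
  d10 = d5/5 + d7*5 = -31/3
  d11 = d1/4 + d2/4 - 5 = -3
  d12 = d2*2 = 4
Walk from origin (0, 0):
  seg 1: down by d6 = -19/6 → (0, 19/6)
  seg 2: left by d9 = 17/15 → (-17/15, 19/6)
  seg 3: down by d10 = -31/3 → (-17/15, 27/2)
  seg 4: right by d8 = 2/5 → (-11/15, 27/2)
  seg 5: down by d2 = 2 → (-11/15, 23/2)
  seg 6: down by d6 = -19/6 → (-11/15, 44/3)

d5 = -10
d6 = -19/6
d7 = -5/3
d8 = 2/5
d9 = 17/15
d10 = -31/3
d11 = -3
d12 = 4
endpoint = (-11/15, 44/3)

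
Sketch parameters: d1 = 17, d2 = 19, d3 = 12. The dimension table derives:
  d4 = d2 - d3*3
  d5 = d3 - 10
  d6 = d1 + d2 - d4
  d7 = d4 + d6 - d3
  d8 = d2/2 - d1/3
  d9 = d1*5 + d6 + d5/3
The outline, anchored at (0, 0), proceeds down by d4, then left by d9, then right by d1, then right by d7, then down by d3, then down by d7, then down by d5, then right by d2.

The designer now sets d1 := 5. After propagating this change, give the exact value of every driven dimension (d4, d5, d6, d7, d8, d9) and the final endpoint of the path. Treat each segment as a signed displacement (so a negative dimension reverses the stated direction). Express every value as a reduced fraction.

d4 = -17
d5 = 2
d6 = 41
d7 = 12
d8 = 47/6
d9 = 200/3
endpoint = (-92/3, -9)

Apply edit: d1 := 5
  d4 = d2 - d3*3 = -17
  d5 = d3 - 10 = 2
  d6 = d1 + d2 - d4 = 41
  d7 = d4 + d6 - d3 = 12
  d8 = d2/2 - d1/3 = 47/6
  d9 = d1*5 + d6 + d5/3 = 200/3
Walk from origin (0, 0):
  seg 1: down by d4 = -17 → (0, 17)
  seg 2: left by d9 = 200/3 → (-200/3, 17)
  seg 3: right by d1 = 5 → (-185/3, 17)
  seg 4: right by d7 = 12 → (-149/3, 17)
  seg 5: down by d3 = 12 → (-149/3, 5)
  seg 6: down by d7 = 12 → (-149/3, -7)
  seg 7: down by d5 = 2 → (-149/3, -9)
  seg 8: right by d2 = 19 → (-92/3, -9)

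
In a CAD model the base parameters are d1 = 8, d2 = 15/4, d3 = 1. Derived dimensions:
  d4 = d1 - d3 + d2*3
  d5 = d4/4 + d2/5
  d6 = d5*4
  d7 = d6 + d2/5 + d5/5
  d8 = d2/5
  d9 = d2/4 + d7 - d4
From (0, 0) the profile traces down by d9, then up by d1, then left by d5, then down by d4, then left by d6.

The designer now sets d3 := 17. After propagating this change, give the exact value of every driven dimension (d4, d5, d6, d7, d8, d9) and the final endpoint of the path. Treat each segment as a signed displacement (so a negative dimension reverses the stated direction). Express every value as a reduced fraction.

d4 = 9/4
d5 = 21/16
d6 = 21/4
d7 = 501/80
d8 = 3/4
d9 = 99/20
endpoint = (-105/16, 4/5)

Apply edit: d3 := 17
  d4 = d1 - d3 + d2*3 = 9/4
  d5 = d4/4 + d2/5 = 21/16
  d6 = d5*4 = 21/4
  d7 = d6 + d2/5 + d5/5 = 501/80
  d8 = d2/5 = 3/4
  d9 = d2/4 + d7 - d4 = 99/20
Walk from origin (0, 0):
  seg 1: down by d9 = 99/20 → (0, -99/20)
  seg 2: up by d1 = 8 → (0, 61/20)
  seg 3: left by d5 = 21/16 → (-21/16, 61/20)
  seg 4: down by d4 = 9/4 → (-21/16, 4/5)
  seg 5: left by d6 = 21/4 → (-105/16, 4/5)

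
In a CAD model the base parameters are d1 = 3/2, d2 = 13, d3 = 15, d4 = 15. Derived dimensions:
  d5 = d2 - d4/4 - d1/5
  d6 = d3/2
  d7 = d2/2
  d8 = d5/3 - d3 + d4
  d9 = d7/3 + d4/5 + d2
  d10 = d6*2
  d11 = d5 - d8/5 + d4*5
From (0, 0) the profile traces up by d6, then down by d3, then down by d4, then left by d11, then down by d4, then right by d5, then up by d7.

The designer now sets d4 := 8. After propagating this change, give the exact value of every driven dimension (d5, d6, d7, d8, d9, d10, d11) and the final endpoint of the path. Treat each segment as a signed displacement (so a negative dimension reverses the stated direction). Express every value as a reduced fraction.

d5 = 107/10
d6 = 15/2
d7 = 13/2
d8 = -103/30
d9 = 503/30
d10 = 15
d11 = 3854/75
endpoint = (-6103/150, -17)

Apply edit: d4 := 8
  d5 = d2 - d4/4 - d1/5 = 107/10
  d6 = d3/2 = 15/2
  d7 = d2/2 = 13/2
  d8 = d5/3 - d3 + d4 = -103/30
  d9 = d7/3 + d4/5 + d2 = 503/30
  d10 = d6*2 = 15
  d11 = d5 - d8/5 + d4*5 = 3854/75
Walk from origin (0, 0):
  seg 1: up by d6 = 15/2 → (0, 15/2)
  seg 2: down by d3 = 15 → (0, -15/2)
  seg 3: down by d4 = 8 → (0, -31/2)
  seg 4: left by d11 = 3854/75 → (-3854/75, -31/2)
  seg 5: down by d4 = 8 → (-3854/75, -47/2)
  seg 6: right by d5 = 107/10 → (-6103/150, -47/2)
  seg 7: up by d7 = 13/2 → (-6103/150, -17)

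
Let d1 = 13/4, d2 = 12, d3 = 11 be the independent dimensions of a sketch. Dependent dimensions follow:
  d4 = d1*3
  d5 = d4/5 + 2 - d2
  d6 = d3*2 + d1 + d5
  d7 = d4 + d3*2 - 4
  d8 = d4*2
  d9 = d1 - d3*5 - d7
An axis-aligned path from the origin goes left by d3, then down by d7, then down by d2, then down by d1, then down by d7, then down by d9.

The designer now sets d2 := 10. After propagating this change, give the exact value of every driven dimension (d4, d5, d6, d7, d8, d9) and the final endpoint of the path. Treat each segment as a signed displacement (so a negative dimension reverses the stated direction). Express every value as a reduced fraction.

Apply edit: d2 := 10
  d4 = d1*3 = 39/4
  d5 = d4/5 + 2 - d2 = -121/20
  d6 = d3*2 + d1 + d5 = 96/5
  d7 = d4 + d3*2 - 4 = 111/4
  d8 = d4*2 = 39/2
  d9 = d1 - d3*5 - d7 = -159/2
Walk from origin (0, 0):
  seg 1: left by d3 = 11 → (-11, 0)
  seg 2: down by d7 = 111/4 → (-11, -111/4)
  seg 3: down by d2 = 10 → (-11, -151/4)
  seg 4: down by d1 = 13/4 → (-11, -41)
  seg 5: down by d7 = 111/4 → (-11, -275/4)
  seg 6: down by d9 = -159/2 → (-11, 43/4)

d4 = 39/4
d5 = -121/20
d6 = 96/5
d7 = 111/4
d8 = 39/2
d9 = -159/2
endpoint = (-11, 43/4)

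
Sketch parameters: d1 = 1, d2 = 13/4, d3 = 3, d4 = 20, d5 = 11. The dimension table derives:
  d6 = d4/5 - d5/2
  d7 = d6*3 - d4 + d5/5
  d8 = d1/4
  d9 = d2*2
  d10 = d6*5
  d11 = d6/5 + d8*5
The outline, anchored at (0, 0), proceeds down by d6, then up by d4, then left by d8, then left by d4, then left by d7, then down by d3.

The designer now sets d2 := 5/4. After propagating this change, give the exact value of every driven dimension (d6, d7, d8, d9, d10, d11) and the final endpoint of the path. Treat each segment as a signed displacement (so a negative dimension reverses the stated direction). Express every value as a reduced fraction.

d6 = -3/2
d7 = -223/10
d8 = 1/4
d9 = 5/2
d10 = -15/2
d11 = 19/20
endpoint = (41/20, 37/2)

Apply edit: d2 := 5/4
  d6 = d4/5 - d5/2 = -3/2
  d7 = d6*3 - d4 + d5/5 = -223/10
  d8 = d1/4 = 1/4
  d9 = d2*2 = 5/2
  d10 = d6*5 = -15/2
  d11 = d6/5 + d8*5 = 19/20
Walk from origin (0, 0):
  seg 1: down by d6 = -3/2 → (0, 3/2)
  seg 2: up by d4 = 20 → (0, 43/2)
  seg 3: left by d8 = 1/4 → (-1/4, 43/2)
  seg 4: left by d4 = 20 → (-81/4, 43/2)
  seg 5: left by d7 = -223/10 → (41/20, 43/2)
  seg 6: down by d3 = 3 → (41/20, 37/2)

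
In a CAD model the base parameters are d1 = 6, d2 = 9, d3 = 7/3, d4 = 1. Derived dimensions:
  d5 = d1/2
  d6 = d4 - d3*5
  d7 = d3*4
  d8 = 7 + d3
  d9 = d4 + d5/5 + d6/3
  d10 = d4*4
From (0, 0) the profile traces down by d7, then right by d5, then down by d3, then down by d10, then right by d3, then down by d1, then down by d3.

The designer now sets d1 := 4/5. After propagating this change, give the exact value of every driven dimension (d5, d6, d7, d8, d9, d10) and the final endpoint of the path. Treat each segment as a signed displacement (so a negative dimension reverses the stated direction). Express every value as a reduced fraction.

Apply edit: d1 := 4/5
  d5 = d1/2 = 2/5
  d6 = d4 - d3*5 = -32/3
  d7 = d3*4 = 28/3
  d8 = 7 + d3 = 28/3
  d9 = d4 + d5/5 + d6/3 = -557/225
  d10 = d4*4 = 4
Walk from origin (0, 0):
  seg 1: down by d7 = 28/3 → (0, -28/3)
  seg 2: right by d5 = 2/5 → (2/5, -28/3)
  seg 3: down by d3 = 7/3 → (2/5, -35/3)
  seg 4: down by d10 = 4 → (2/5, -47/3)
  seg 5: right by d3 = 7/3 → (41/15, -47/3)
  seg 6: down by d1 = 4/5 → (41/15, -247/15)
  seg 7: down by d3 = 7/3 → (41/15, -94/5)

d5 = 2/5
d6 = -32/3
d7 = 28/3
d8 = 28/3
d9 = -557/225
d10 = 4
endpoint = (41/15, -94/5)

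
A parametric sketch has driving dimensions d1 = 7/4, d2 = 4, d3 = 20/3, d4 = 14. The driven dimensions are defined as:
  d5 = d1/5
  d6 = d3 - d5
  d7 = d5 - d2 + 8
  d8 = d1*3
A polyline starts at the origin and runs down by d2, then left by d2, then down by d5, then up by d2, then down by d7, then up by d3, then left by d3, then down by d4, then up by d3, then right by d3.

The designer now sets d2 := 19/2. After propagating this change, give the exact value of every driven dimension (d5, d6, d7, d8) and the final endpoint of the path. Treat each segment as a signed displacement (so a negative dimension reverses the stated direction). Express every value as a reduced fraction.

Apply edit: d2 := 19/2
  d5 = d1/5 = 7/20
  d6 = d3 - d5 = 379/60
  d7 = d5 - d2 + 8 = -23/20
  d8 = d1*3 = 21/4
Walk from origin (0, 0):
  seg 1: down by d2 = 19/2 → (0, -19/2)
  seg 2: left by d2 = 19/2 → (-19/2, -19/2)
  seg 3: down by d5 = 7/20 → (-19/2, -197/20)
  seg 4: up by d2 = 19/2 → (-19/2, -7/20)
  seg 5: down by d7 = -23/20 → (-19/2, 4/5)
  seg 6: up by d3 = 20/3 → (-19/2, 112/15)
  seg 7: left by d3 = 20/3 → (-97/6, 112/15)
  seg 8: down by d4 = 14 → (-97/6, -98/15)
  seg 9: up by d3 = 20/3 → (-97/6, 2/15)
  seg 10: right by d3 = 20/3 → (-19/2, 2/15)

d5 = 7/20
d6 = 379/60
d7 = -23/20
d8 = 21/4
endpoint = (-19/2, 2/15)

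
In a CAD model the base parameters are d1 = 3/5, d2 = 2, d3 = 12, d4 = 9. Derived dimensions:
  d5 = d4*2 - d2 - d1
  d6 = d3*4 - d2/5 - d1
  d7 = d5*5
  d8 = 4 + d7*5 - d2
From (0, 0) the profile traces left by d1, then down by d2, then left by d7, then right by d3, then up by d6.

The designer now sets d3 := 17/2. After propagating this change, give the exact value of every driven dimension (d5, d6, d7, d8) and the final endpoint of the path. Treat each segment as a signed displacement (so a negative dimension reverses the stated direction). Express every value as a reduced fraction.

d5 = 77/5
d6 = 33
d7 = 77
d8 = 387
endpoint = (-691/10, 31)

Apply edit: d3 := 17/2
  d5 = d4*2 - d2 - d1 = 77/5
  d6 = d3*4 - d2/5 - d1 = 33
  d7 = d5*5 = 77
  d8 = 4 + d7*5 - d2 = 387
Walk from origin (0, 0):
  seg 1: left by d1 = 3/5 → (-3/5, 0)
  seg 2: down by d2 = 2 → (-3/5, -2)
  seg 3: left by d7 = 77 → (-388/5, -2)
  seg 4: right by d3 = 17/2 → (-691/10, -2)
  seg 5: up by d6 = 33 → (-691/10, 31)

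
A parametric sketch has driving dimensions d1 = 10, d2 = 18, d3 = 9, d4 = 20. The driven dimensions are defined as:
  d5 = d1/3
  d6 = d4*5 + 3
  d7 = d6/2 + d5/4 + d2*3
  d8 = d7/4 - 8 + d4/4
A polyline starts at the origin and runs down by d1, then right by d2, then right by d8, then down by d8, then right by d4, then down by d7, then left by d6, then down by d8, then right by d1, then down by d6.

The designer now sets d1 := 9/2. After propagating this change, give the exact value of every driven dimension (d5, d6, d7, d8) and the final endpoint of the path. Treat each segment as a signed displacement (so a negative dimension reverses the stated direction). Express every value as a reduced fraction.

Apply edit: d1 := 9/2
  d5 = d1/3 = 3/2
  d6 = d4*5 + 3 = 103
  d7 = d6/2 + d5/4 + d2*3 = 847/8
  d8 = d7/4 - 8 + d4/4 = 751/32
Walk from origin (0, 0):
  seg 1: down by d1 = 9/2 → (0, -9/2)
  seg 2: right by d2 = 18 → (18, -9/2)
  seg 3: right by d8 = 751/32 → (1327/32, -9/2)
  seg 4: down by d8 = 751/32 → (1327/32, -895/32)
  seg 5: right by d4 = 20 → (1967/32, -895/32)
  seg 6: down by d7 = 847/8 → (1967/32, -4283/32)
  seg 7: left by d6 = 103 → (-1329/32, -4283/32)
  seg 8: down by d8 = 751/32 → (-1329/32, -2517/16)
  seg 9: right by d1 = 9/2 → (-1185/32, -2517/16)
  seg 10: down by d6 = 103 → (-1185/32, -4165/16)

d5 = 3/2
d6 = 103
d7 = 847/8
d8 = 751/32
endpoint = (-1185/32, -4165/16)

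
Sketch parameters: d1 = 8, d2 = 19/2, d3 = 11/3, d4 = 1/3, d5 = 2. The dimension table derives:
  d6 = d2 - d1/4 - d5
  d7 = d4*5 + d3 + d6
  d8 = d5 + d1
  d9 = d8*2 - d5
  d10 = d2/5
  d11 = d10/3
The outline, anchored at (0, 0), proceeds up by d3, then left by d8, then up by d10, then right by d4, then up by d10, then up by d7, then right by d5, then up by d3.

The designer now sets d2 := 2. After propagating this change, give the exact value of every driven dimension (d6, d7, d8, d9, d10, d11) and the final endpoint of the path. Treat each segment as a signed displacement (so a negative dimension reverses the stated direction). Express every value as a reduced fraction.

Apply edit: d2 := 2
  d6 = d2 - d1/4 - d5 = -2
  d7 = d4*5 + d3 + d6 = 10/3
  d8 = d5 + d1 = 10
  d9 = d8*2 - d5 = 18
  d10 = d2/5 = 2/5
  d11 = d10/3 = 2/15
Walk from origin (0, 0):
  seg 1: up by d3 = 11/3 → (0, 11/3)
  seg 2: left by d8 = 10 → (-10, 11/3)
  seg 3: up by d10 = 2/5 → (-10, 61/15)
  seg 4: right by d4 = 1/3 → (-29/3, 61/15)
  seg 5: up by d10 = 2/5 → (-29/3, 67/15)
  seg 6: up by d7 = 10/3 → (-29/3, 39/5)
  seg 7: right by d5 = 2 → (-23/3, 39/5)
  seg 8: up by d3 = 11/3 → (-23/3, 172/15)

d6 = -2
d7 = 10/3
d8 = 10
d9 = 18
d10 = 2/5
d11 = 2/15
endpoint = (-23/3, 172/15)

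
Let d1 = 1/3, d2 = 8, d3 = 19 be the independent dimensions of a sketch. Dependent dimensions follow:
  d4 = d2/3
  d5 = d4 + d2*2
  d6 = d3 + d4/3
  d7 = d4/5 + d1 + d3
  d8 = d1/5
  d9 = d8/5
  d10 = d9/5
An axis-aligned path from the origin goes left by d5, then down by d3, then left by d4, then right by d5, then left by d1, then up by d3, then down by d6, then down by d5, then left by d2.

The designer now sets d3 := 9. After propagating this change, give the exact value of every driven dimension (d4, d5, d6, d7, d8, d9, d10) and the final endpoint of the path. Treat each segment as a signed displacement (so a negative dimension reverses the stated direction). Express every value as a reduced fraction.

Apply edit: d3 := 9
  d4 = d2/3 = 8/3
  d5 = d4 + d2*2 = 56/3
  d6 = d3 + d4/3 = 89/9
  d7 = d4/5 + d1 + d3 = 148/15
  d8 = d1/5 = 1/15
  d9 = d8/5 = 1/75
  d10 = d9/5 = 1/375
Walk from origin (0, 0):
  seg 1: left by d5 = 56/3 → (-56/3, 0)
  seg 2: down by d3 = 9 → (-56/3, -9)
  seg 3: left by d4 = 8/3 → (-64/3, -9)
  seg 4: right by d5 = 56/3 → (-8/3, -9)
  seg 5: left by d1 = 1/3 → (-3, -9)
  seg 6: up by d3 = 9 → (-3, 0)
  seg 7: down by d6 = 89/9 → (-3, -89/9)
  seg 8: down by d5 = 56/3 → (-3, -257/9)
  seg 9: left by d2 = 8 → (-11, -257/9)

d4 = 8/3
d5 = 56/3
d6 = 89/9
d7 = 148/15
d8 = 1/15
d9 = 1/75
d10 = 1/375
endpoint = (-11, -257/9)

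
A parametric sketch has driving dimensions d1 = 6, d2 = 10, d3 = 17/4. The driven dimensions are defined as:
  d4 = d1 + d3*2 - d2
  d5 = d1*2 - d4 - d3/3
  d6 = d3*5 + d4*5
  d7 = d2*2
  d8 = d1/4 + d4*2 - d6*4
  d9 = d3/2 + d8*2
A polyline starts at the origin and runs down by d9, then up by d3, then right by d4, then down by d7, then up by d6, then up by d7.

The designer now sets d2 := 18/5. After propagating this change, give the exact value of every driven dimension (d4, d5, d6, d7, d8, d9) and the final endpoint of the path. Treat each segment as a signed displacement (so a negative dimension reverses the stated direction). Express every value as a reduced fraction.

d4 = 109/10
d5 = -19/60
d6 = 303/4
d7 = 36/5
d8 = -2797/10
d9 = -22291/40
endpoint = (109/10, 25491/40)

Apply edit: d2 := 18/5
  d4 = d1 + d3*2 - d2 = 109/10
  d5 = d1*2 - d4 - d3/3 = -19/60
  d6 = d3*5 + d4*5 = 303/4
  d7 = d2*2 = 36/5
  d8 = d1/4 + d4*2 - d6*4 = -2797/10
  d9 = d3/2 + d8*2 = -22291/40
Walk from origin (0, 0):
  seg 1: down by d9 = -22291/40 → (0, 22291/40)
  seg 2: up by d3 = 17/4 → (0, 22461/40)
  seg 3: right by d4 = 109/10 → (109/10, 22461/40)
  seg 4: down by d7 = 36/5 → (109/10, 22173/40)
  seg 5: up by d6 = 303/4 → (109/10, 25203/40)
  seg 6: up by d7 = 36/5 → (109/10, 25491/40)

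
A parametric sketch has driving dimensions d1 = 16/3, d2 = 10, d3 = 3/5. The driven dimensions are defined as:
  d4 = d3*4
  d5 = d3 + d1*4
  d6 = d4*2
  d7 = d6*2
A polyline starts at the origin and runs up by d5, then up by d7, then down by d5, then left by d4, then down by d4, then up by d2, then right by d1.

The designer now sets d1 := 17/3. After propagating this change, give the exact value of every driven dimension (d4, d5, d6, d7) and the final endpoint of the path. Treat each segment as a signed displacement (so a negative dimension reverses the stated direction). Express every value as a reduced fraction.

d4 = 12/5
d5 = 349/15
d6 = 24/5
d7 = 48/5
endpoint = (49/15, 86/5)

Apply edit: d1 := 17/3
  d4 = d3*4 = 12/5
  d5 = d3 + d1*4 = 349/15
  d6 = d4*2 = 24/5
  d7 = d6*2 = 48/5
Walk from origin (0, 0):
  seg 1: up by d5 = 349/15 → (0, 349/15)
  seg 2: up by d7 = 48/5 → (0, 493/15)
  seg 3: down by d5 = 349/15 → (0, 48/5)
  seg 4: left by d4 = 12/5 → (-12/5, 48/5)
  seg 5: down by d4 = 12/5 → (-12/5, 36/5)
  seg 6: up by d2 = 10 → (-12/5, 86/5)
  seg 7: right by d1 = 17/3 → (49/15, 86/5)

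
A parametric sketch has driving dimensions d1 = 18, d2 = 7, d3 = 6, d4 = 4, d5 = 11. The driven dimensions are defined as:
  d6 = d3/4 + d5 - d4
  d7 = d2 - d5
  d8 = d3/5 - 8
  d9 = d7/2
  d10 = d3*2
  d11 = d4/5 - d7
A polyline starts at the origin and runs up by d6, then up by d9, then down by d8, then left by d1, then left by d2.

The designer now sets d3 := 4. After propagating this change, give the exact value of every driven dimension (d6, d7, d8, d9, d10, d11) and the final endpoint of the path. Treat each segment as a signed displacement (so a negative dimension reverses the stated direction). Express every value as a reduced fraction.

Apply edit: d3 := 4
  d6 = d3/4 + d5 - d4 = 8
  d7 = d2 - d5 = -4
  d8 = d3/5 - 8 = -36/5
  d9 = d7/2 = -2
  d10 = d3*2 = 8
  d11 = d4/5 - d7 = 24/5
Walk from origin (0, 0):
  seg 1: up by d6 = 8 → (0, 8)
  seg 2: up by d9 = -2 → (0, 6)
  seg 3: down by d8 = -36/5 → (0, 66/5)
  seg 4: left by d1 = 18 → (-18, 66/5)
  seg 5: left by d2 = 7 → (-25, 66/5)

d6 = 8
d7 = -4
d8 = -36/5
d9 = -2
d10 = 8
d11 = 24/5
endpoint = (-25, 66/5)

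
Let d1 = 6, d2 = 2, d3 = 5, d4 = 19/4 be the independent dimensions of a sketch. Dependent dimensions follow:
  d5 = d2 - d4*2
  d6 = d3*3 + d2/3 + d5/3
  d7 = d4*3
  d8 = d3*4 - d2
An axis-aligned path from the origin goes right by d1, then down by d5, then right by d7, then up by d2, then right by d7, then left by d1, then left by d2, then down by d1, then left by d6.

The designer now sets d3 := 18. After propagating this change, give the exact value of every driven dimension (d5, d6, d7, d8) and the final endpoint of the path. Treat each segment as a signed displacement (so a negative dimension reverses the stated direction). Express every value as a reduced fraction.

Apply edit: d3 := 18
  d5 = d2 - d4*2 = -15/2
  d6 = d3*3 + d2/3 + d5/3 = 313/6
  d7 = d4*3 = 57/4
  d8 = d3*4 - d2 = 70
Walk from origin (0, 0):
  seg 1: right by d1 = 6 → (6, 0)
  seg 2: down by d5 = -15/2 → (6, 15/2)
  seg 3: right by d7 = 57/4 → (81/4, 15/2)
  seg 4: up by d2 = 2 → (81/4, 19/2)
  seg 5: right by d7 = 57/4 → (69/2, 19/2)
  seg 6: left by d1 = 6 → (57/2, 19/2)
  seg 7: left by d2 = 2 → (53/2, 19/2)
  seg 8: down by d1 = 6 → (53/2, 7/2)
  seg 9: left by d6 = 313/6 → (-77/3, 7/2)

d5 = -15/2
d6 = 313/6
d7 = 57/4
d8 = 70
endpoint = (-77/3, 7/2)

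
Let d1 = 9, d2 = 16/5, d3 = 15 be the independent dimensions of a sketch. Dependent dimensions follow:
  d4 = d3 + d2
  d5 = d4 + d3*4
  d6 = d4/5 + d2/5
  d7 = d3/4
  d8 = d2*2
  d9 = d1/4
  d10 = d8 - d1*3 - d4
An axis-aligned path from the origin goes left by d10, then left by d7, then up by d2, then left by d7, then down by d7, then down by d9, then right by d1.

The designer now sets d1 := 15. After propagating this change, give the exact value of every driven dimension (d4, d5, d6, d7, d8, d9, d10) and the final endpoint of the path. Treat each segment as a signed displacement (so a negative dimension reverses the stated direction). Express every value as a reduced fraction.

d4 = 91/5
d5 = 391/5
d6 = 107/25
d7 = 15/4
d8 = 32/5
d9 = 15/4
d10 = -284/5
endpoint = (643/10, -43/10)

Apply edit: d1 := 15
  d4 = d3 + d2 = 91/5
  d5 = d4 + d3*4 = 391/5
  d6 = d4/5 + d2/5 = 107/25
  d7 = d3/4 = 15/4
  d8 = d2*2 = 32/5
  d9 = d1/4 = 15/4
  d10 = d8 - d1*3 - d4 = -284/5
Walk from origin (0, 0):
  seg 1: left by d10 = -284/5 → (284/5, 0)
  seg 2: left by d7 = 15/4 → (1061/20, 0)
  seg 3: up by d2 = 16/5 → (1061/20, 16/5)
  seg 4: left by d7 = 15/4 → (493/10, 16/5)
  seg 5: down by d7 = 15/4 → (493/10, -11/20)
  seg 6: down by d9 = 15/4 → (493/10, -43/10)
  seg 7: right by d1 = 15 → (643/10, -43/10)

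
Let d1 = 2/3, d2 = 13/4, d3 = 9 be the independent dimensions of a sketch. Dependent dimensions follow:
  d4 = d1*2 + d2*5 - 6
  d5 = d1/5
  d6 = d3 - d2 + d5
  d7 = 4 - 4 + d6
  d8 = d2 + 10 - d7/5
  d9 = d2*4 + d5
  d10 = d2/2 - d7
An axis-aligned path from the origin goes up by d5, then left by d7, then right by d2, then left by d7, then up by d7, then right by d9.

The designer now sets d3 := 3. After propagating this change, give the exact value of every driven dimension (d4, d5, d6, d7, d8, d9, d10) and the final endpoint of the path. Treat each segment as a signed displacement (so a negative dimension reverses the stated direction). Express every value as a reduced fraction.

Apply edit: d3 := 3
  d4 = d1*2 + d2*5 - 6 = 139/12
  d5 = d1/5 = 2/15
  d6 = d3 - d2 + d5 = -7/60
  d7 = 4 - 4 + d6 = -7/60
  d8 = d2 + 10 - d7/5 = 1991/150
  d9 = d2*4 + d5 = 197/15
  d10 = d2/2 - d7 = 209/120
Walk from origin (0, 0):
  seg 1: up by d5 = 2/15 → (0, 2/15)
  seg 2: left by d7 = -7/60 → (7/60, 2/15)
  seg 3: right by d2 = 13/4 → (101/30, 2/15)
  seg 4: left by d7 = -7/60 → (209/60, 2/15)
  seg 5: up by d7 = -7/60 → (209/60, 1/60)
  seg 6: right by d9 = 197/15 → (997/60, 1/60)

d4 = 139/12
d5 = 2/15
d6 = -7/60
d7 = -7/60
d8 = 1991/150
d9 = 197/15
d10 = 209/120
endpoint = (997/60, 1/60)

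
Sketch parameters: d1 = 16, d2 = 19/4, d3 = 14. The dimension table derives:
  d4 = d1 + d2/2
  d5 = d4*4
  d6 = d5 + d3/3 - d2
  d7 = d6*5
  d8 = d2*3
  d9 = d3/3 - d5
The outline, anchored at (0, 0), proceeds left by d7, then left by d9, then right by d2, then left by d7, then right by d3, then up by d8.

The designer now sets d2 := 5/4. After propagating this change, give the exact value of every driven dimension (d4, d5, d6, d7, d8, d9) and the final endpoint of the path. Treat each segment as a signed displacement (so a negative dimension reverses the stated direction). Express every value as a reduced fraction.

d4 = 133/8
d5 = 133/2
d6 = 839/12
d7 = 4195/12
d8 = 15/4
d9 = -371/6
endpoint = (-7465/12, 15/4)

Apply edit: d2 := 5/4
  d4 = d1 + d2/2 = 133/8
  d5 = d4*4 = 133/2
  d6 = d5 + d3/3 - d2 = 839/12
  d7 = d6*5 = 4195/12
  d8 = d2*3 = 15/4
  d9 = d3/3 - d5 = -371/6
Walk from origin (0, 0):
  seg 1: left by d7 = 4195/12 → (-4195/12, 0)
  seg 2: left by d9 = -371/6 → (-1151/4, 0)
  seg 3: right by d2 = 5/4 → (-573/2, 0)
  seg 4: left by d7 = 4195/12 → (-7633/12, 0)
  seg 5: right by d3 = 14 → (-7465/12, 0)
  seg 6: up by d8 = 15/4 → (-7465/12, 15/4)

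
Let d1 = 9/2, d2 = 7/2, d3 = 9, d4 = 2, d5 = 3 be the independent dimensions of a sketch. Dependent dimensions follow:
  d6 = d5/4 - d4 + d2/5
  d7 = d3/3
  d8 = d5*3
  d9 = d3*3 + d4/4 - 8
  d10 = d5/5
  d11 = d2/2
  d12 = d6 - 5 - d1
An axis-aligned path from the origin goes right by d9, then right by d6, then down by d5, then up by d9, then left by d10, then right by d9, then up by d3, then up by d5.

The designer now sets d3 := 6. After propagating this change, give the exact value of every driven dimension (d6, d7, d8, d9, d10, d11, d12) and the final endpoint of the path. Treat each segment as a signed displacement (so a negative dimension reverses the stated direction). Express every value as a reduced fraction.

Apply edit: d3 := 6
  d6 = d5/4 - d4 + d2/5 = -11/20
  d7 = d3/3 = 2
  d8 = d5*3 = 9
  d9 = d3*3 + d4/4 - 8 = 21/2
  d10 = d5/5 = 3/5
  d11 = d2/2 = 7/4
  d12 = d6 - 5 - d1 = -201/20
Walk from origin (0, 0):
  seg 1: right by d9 = 21/2 → (21/2, 0)
  seg 2: right by d6 = -11/20 → (199/20, 0)
  seg 3: down by d5 = 3 → (199/20, -3)
  seg 4: up by d9 = 21/2 → (199/20, 15/2)
  seg 5: left by d10 = 3/5 → (187/20, 15/2)
  seg 6: right by d9 = 21/2 → (397/20, 15/2)
  seg 7: up by d3 = 6 → (397/20, 27/2)
  seg 8: up by d5 = 3 → (397/20, 33/2)

d6 = -11/20
d7 = 2
d8 = 9
d9 = 21/2
d10 = 3/5
d11 = 7/4
d12 = -201/20
endpoint = (397/20, 33/2)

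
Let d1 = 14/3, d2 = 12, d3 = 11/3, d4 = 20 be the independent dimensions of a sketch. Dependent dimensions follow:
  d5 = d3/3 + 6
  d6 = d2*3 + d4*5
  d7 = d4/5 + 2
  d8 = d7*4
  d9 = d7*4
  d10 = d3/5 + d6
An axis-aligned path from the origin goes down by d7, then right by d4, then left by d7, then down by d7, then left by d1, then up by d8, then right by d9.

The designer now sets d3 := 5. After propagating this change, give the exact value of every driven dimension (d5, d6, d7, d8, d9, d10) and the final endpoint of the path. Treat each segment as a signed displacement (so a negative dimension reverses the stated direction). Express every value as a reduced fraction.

d5 = 23/3
d6 = 136
d7 = 6
d8 = 24
d9 = 24
d10 = 137
endpoint = (100/3, 12)

Apply edit: d3 := 5
  d5 = d3/3 + 6 = 23/3
  d6 = d2*3 + d4*5 = 136
  d7 = d4/5 + 2 = 6
  d8 = d7*4 = 24
  d9 = d7*4 = 24
  d10 = d3/5 + d6 = 137
Walk from origin (0, 0):
  seg 1: down by d7 = 6 → (0, -6)
  seg 2: right by d4 = 20 → (20, -6)
  seg 3: left by d7 = 6 → (14, -6)
  seg 4: down by d7 = 6 → (14, -12)
  seg 5: left by d1 = 14/3 → (28/3, -12)
  seg 6: up by d8 = 24 → (28/3, 12)
  seg 7: right by d9 = 24 → (100/3, 12)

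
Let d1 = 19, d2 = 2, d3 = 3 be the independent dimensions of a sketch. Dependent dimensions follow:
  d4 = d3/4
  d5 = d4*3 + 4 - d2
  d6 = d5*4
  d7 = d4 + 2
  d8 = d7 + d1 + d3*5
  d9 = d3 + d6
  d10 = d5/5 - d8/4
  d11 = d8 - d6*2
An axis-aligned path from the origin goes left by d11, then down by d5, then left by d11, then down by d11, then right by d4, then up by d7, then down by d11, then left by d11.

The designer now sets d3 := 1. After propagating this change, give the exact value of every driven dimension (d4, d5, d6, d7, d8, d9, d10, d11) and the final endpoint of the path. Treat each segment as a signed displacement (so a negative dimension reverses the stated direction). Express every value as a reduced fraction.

d4 = 1/4
d5 = 11/4
d6 = 11
d7 = 9/4
d8 = 105/4
d9 = 12
d10 = -481/80
d11 = 17/4
endpoint = (-25/2, -9)

Apply edit: d3 := 1
  d4 = d3/4 = 1/4
  d5 = d4*3 + 4 - d2 = 11/4
  d6 = d5*4 = 11
  d7 = d4 + 2 = 9/4
  d8 = d7 + d1 + d3*5 = 105/4
  d9 = d3 + d6 = 12
  d10 = d5/5 - d8/4 = -481/80
  d11 = d8 - d6*2 = 17/4
Walk from origin (0, 0):
  seg 1: left by d11 = 17/4 → (-17/4, 0)
  seg 2: down by d5 = 11/4 → (-17/4, -11/4)
  seg 3: left by d11 = 17/4 → (-17/2, -11/4)
  seg 4: down by d11 = 17/4 → (-17/2, -7)
  seg 5: right by d4 = 1/4 → (-33/4, -7)
  seg 6: up by d7 = 9/4 → (-33/4, -19/4)
  seg 7: down by d11 = 17/4 → (-33/4, -9)
  seg 8: left by d11 = 17/4 → (-25/2, -9)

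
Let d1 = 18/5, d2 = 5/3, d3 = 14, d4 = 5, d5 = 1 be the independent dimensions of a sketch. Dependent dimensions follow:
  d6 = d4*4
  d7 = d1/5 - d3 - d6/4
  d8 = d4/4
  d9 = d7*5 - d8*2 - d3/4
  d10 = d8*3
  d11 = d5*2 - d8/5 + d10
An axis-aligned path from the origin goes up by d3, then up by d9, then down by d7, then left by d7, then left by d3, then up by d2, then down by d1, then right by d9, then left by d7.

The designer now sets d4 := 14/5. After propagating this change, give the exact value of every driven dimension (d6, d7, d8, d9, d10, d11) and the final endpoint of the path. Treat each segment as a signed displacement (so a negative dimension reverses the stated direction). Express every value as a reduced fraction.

d6 = 56/5
d7 = -402/25
d8 = 7/10
d9 = -853/10
d10 = 21/10
d11 = 99/25
endpoint = (-3357/50, -8573/150)

Apply edit: d4 := 14/5
  d6 = d4*4 = 56/5
  d7 = d1/5 - d3 - d6/4 = -402/25
  d8 = d4/4 = 7/10
  d9 = d7*5 - d8*2 - d3/4 = -853/10
  d10 = d8*3 = 21/10
  d11 = d5*2 - d8/5 + d10 = 99/25
Walk from origin (0, 0):
  seg 1: up by d3 = 14 → (0, 14)
  seg 2: up by d9 = -853/10 → (0, -713/10)
  seg 3: down by d7 = -402/25 → (0, -2761/50)
  seg 4: left by d7 = -402/25 → (402/25, -2761/50)
  seg 5: left by d3 = 14 → (52/25, -2761/50)
  seg 6: up by d2 = 5/3 → (52/25, -8033/150)
  seg 7: down by d1 = 18/5 → (52/25, -8573/150)
  seg 8: right by d9 = -853/10 → (-4161/50, -8573/150)
  seg 9: left by d7 = -402/25 → (-3357/50, -8573/150)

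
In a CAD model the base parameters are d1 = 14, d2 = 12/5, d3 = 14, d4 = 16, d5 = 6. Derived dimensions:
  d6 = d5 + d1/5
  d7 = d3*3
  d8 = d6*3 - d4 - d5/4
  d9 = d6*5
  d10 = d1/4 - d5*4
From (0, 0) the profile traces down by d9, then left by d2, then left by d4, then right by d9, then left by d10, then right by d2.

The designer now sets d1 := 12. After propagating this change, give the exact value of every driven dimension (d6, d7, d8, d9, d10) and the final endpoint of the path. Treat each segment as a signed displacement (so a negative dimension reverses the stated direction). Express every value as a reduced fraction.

d6 = 42/5
d7 = 42
d8 = 77/10
d9 = 42
d10 = -21
endpoint = (47, -42)

Apply edit: d1 := 12
  d6 = d5 + d1/5 = 42/5
  d7 = d3*3 = 42
  d8 = d6*3 - d4 - d5/4 = 77/10
  d9 = d6*5 = 42
  d10 = d1/4 - d5*4 = -21
Walk from origin (0, 0):
  seg 1: down by d9 = 42 → (0, -42)
  seg 2: left by d2 = 12/5 → (-12/5, -42)
  seg 3: left by d4 = 16 → (-92/5, -42)
  seg 4: right by d9 = 42 → (118/5, -42)
  seg 5: left by d10 = -21 → (223/5, -42)
  seg 6: right by d2 = 12/5 → (47, -42)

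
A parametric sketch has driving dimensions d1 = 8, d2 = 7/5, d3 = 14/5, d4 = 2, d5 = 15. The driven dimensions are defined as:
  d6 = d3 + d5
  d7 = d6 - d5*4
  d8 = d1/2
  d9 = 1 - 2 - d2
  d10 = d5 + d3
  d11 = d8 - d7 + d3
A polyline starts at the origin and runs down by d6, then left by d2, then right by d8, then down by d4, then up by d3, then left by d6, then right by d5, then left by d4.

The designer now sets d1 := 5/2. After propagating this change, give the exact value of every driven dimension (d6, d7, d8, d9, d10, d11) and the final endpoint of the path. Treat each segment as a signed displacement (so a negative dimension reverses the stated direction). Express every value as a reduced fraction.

d6 = 89/5
d7 = -211/5
d8 = 5/4
d9 = -12/5
d10 = 89/5
d11 = 185/4
endpoint = (-99/20, -17)

Apply edit: d1 := 5/2
  d6 = d3 + d5 = 89/5
  d7 = d6 - d5*4 = -211/5
  d8 = d1/2 = 5/4
  d9 = 1 - 2 - d2 = -12/5
  d10 = d5 + d3 = 89/5
  d11 = d8 - d7 + d3 = 185/4
Walk from origin (0, 0):
  seg 1: down by d6 = 89/5 → (0, -89/5)
  seg 2: left by d2 = 7/5 → (-7/5, -89/5)
  seg 3: right by d8 = 5/4 → (-3/20, -89/5)
  seg 4: down by d4 = 2 → (-3/20, -99/5)
  seg 5: up by d3 = 14/5 → (-3/20, -17)
  seg 6: left by d6 = 89/5 → (-359/20, -17)
  seg 7: right by d5 = 15 → (-59/20, -17)
  seg 8: left by d4 = 2 → (-99/20, -17)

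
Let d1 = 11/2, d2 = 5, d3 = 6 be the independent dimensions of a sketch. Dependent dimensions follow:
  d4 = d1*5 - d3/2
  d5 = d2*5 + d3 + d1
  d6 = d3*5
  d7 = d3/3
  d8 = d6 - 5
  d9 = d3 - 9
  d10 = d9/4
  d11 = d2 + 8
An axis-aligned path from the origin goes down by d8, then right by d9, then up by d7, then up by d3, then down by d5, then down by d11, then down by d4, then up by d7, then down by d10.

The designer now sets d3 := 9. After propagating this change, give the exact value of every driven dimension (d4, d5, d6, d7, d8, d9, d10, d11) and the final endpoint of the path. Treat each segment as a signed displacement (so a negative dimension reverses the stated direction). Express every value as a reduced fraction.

Apply edit: d3 := 9
  d4 = d1*5 - d3/2 = 23
  d5 = d2*5 + d3 + d1 = 79/2
  d6 = d3*5 = 45
  d7 = d3/3 = 3
  d8 = d6 - 5 = 40
  d9 = d3 - 9 = 0
  d10 = d9/4 = 0
  d11 = d2 + 8 = 13
Walk from origin (0, 0):
  seg 1: down by d8 = 40 → (0, -40)
  seg 2: right by d9 = 0 → (0, -40)
  seg 3: up by d7 = 3 → (0, -37)
  seg 4: up by d3 = 9 → (0, -28)
  seg 5: down by d5 = 79/2 → (0, -135/2)
  seg 6: down by d11 = 13 → (0, -161/2)
  seg 7: down by d4 = 23 → (0, -207/2)
  seg 8: up by d7 = 3 → (0, -201/2)
  seg 9: down by d10 = 0 → (0, -201/2)

d4 = 23
d5 = 79/2
d6 = 45
d7 = 3
d8 = 40
d9 = 0
d10 = 0
d11 = 13
endpoint = (0, -201/2)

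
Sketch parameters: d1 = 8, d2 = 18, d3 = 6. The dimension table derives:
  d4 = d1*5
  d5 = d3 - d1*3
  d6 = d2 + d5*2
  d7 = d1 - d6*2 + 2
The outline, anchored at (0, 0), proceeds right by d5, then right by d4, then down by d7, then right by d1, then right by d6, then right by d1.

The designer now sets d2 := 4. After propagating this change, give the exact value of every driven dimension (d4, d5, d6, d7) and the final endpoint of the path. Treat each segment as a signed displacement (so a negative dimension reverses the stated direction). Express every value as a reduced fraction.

Apply edit: d2 := 4
  d4 = d1*5 = 40
  d5 = d3 - d1*3 = -18
  d6 = d2 + d5*2 = -32
  d7 = d1 - d6*2 + 2 = 74
Walk from origin (0, 0):
  seg 1: right by d5 = -18 → (-18, 0)
  seg 2: right by d4 = 40 → (22, 0)
  seg 3: down by d7 = 74 → (22, -74)
  seg 4: right by d1 = 8 → (30, -74)
  seg 5: right by d6 = -32 → (-2, -74)
  seg 6: right by d1 = 8 → (6, -74)

d4 = 40
d5 = -18
d6 = -32
d7 = 74
endpoint = (6, -74)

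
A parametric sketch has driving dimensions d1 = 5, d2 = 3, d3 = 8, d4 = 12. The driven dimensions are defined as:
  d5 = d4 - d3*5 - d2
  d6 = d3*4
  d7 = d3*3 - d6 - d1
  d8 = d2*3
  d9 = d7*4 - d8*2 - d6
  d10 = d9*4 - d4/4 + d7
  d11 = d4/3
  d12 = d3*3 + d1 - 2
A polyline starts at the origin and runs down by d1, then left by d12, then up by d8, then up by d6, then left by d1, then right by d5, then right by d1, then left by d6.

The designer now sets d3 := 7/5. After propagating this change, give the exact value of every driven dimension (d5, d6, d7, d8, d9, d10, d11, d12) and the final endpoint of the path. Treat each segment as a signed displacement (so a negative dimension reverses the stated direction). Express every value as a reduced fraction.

Apply edit: d3 := 7/5
  d5 = d4 - d3*5 - d2 = 2
  d6 = d3*4 = 28/5
  d7 = d3*3 - d6 - d1 = -32/5
  d8 = d2*3 = 9
  d9 = d7*4 - d8*2 - d6 = -246/5
  d10 = d9*4 - d4/4 + d7 = -1031/5
  d11 = d4/3 = 4
  d12 = d3*3 + d1 - 2 = 36/5
Walk from origin (0, 0):
  seg 1: down by d1 = 5 → (0, -5)
  seg 2: left by d12 = 36/5 → (-36/5, -5)
  seg 3: up by d8 = 9 → (-36/5, 4)
  seg 4: up by d6 = 28/5 → (-36/5, 48/5)
  seg 5: left by d1 = 5 → (-61/5, 48/5)
  seg 6: right by d5 = 2 → (-51/5, 48/5)
  seg 7: right by d1 = 5 → (-26/5, 48/5)
  seg 8: left by d6 = 28/5 → (-54/5, 48/5)

d5 = 2
d6 = 28/5
d7 = -32/5
d8 = 9
d9 = -246/5
d10 = -1031/5
d11 = 4
d12 = 36/5
endpoint = (-54/5, 48/5)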